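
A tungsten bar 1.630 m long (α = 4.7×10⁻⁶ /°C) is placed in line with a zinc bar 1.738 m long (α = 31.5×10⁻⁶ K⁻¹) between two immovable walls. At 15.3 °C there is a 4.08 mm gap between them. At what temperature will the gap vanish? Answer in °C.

Gap closes when ΔL₁ + ΔL₂ = 4.08 mm = 4.08×10⁻³ m
(α₁L₁ + α₂L₂)ΔT = g
α₁L₁ + α₂L₂ = 4.7×10⁻⁶×1.630 + 31.5×10⁻⁶×1.738 = 6.2408×10⁻⁵ m/K
ΔT = 4.08×10⁻³ / 6.2408×10⁻⁵ = 65.376 K
T = 15.3 + 65.376 = 80.676 °C

T = 80.7 °C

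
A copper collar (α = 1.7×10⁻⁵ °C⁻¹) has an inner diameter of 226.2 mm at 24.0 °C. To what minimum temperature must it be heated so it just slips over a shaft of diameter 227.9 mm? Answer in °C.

Required Δd = 227.9 − 226.2 = 1.7 mm
Δd = αd₀ΔT ⇒ ΔT = Δd/(αd₀) = 1.7 / (1.7×10⁻⁵ × 226.2) = 442.09 K
T_min = 24.0 + 442.09 = 466.09 °C

T = 466 °C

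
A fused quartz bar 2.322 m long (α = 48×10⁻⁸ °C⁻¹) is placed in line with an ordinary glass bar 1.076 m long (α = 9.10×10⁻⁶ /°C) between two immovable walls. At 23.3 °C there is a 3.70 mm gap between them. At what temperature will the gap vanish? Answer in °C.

T = 363 °C

α₁L₁ = 1.11456×10⁻⁶ m/K, α₂L₂ = 9.7916×10⁻⁶ m/K → total 1.090616×10⁻⁵ m/K
ΔT = g/(α₁L₁+α₂L₂) = 3.70×10⁻³ / 1.090616×10⁻⁵ = 339.26 K
T = 23.3 + 339.26 = 362.56 °C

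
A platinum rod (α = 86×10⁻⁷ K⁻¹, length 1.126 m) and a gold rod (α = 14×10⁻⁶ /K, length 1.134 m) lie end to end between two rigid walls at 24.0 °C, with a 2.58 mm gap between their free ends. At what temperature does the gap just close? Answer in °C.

Gap closes when ΔL₁ + ΔL₂ = 2.58 mm = 2.58×10⁻³ m
(α₁L₁ + α₂L₂)ΔT = g
α₁L₁ + α₂L₂ = 86×10⁻⁷×1.126 + 14×10⁻⁶×1.134 = 2.55596×10⁻⁵ m/K
ΔT = 2.58×10⁻³ / 2.55596×10⁻⁵ = 100.94 K
T = 24.0 + 100.94 = 124.94 °C

T = 125 °C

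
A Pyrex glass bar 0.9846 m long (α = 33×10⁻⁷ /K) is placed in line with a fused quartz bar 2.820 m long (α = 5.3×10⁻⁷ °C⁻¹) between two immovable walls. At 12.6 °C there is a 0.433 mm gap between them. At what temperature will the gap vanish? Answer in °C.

T = 104 °C

α₁L₁ = 3.24918×10⁻⁶ m/K, α₂L₂ = 1.4946×10⁻⁶ m/K → total 4.74378×10⁻⁶ m/K
ΔT = g/(α₁L₁+α₂L₂) = 4.33×10⁻⁴ / 4.74378×10⁻⁶ = 91.28 K
T = 12.6 + 91.28 = 103.88 °C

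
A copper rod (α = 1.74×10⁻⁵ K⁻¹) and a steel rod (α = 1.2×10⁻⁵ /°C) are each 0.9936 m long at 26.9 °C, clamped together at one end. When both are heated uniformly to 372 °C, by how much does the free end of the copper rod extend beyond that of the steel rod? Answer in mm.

1.85 mm

ΔT = 345.1 K
copper: ΔL = 1.74×10⁻⁵ × 0.9936 m × 345.1 = 5.9663×10⁻³ m = 5.9663 mm
steel: ΔL = 1.2×10⁻⁵ × 0.9936 m × 345.1 = 4.1147×10⁻³ m = 4.1147 mm
difference = 5.9663 − 4.1147 = 1.8516 mm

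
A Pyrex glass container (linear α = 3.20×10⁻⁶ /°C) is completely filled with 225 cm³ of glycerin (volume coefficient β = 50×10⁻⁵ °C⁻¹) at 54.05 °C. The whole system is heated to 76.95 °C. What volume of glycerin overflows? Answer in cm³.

The container also expands: β_container ≈ 3α = 9.6×10⁻⁶ /K
Net overflow = V₀(β_liq − 3α_cont)ΔT
β − 3α = 5.00×10⁻⁴ − 9.6×10⁻⁶ = 4.904×10⁻⁴ /K; ΔT = 22.90 K
ΔV = 225 × 4.904×10⁻⁴ × 22.90 = 2.53 cm³

2.53 cm³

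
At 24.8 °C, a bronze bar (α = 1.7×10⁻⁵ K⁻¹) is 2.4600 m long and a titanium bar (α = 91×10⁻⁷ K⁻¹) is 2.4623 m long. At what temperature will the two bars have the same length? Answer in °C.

L₁(1 + α₁ΔT) = L₂(1 + α₂ΔT) ⇒ ΔT = (L₂ − L₁)/(α₁L₁ − α₂L₂)
L₂ − L₁ = 2.4623 − 2.4600 = 2.30×10⁻³ m
α₁L₁ − α₂L₂ = 1.7×10⁻⁵×2.4600 − 91×10⁻⁷×2.4623 = 1.941307×10⁻⁵ m/K
ΔT = 2.30×10⁻³ / 1.941307×10⁻⁵ = 118.477 K
T = 24.8 + 118.477 = 143.277 °C

T = 143.3 °C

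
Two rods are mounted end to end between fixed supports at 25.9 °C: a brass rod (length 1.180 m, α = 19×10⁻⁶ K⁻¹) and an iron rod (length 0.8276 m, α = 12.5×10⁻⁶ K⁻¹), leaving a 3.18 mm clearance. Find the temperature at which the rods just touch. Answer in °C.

T = 123 °C

Gap closes when ΔL₁ + ΔL₂ = 3.18 mm = 3.18×10⁻³ m
(α₁L₁ + α₂L₂)ΔT = g
α₁L₁ + α₂L₂ = 19×10⁻⁶×1.180 + 12.5×10⁻⁶×0.8276 = 3.2765×10⁻⁵ m/K
ΔT = 3.18×10⁻³ / 3.2765×10⁻⁵ = 97.05 K
T = 25.9 + 97.05 = 122.95 °C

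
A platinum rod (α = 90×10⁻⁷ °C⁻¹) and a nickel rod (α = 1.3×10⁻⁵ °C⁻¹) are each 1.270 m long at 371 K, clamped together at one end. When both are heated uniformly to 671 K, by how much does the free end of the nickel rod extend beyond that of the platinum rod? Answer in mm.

1.52 mm

ΔT = 300 K
platinum: ΔL = 90×10⁻⁷ × 1.270 m × 300 = 3.4290×10⁻³ m = 3.4290 mm
nickel: ΔL = 1.3×10⁻⁵ × 1.270 m × 300 = 4.9530×10⁻³ m = 4.9530 mm
difference = 4.9530 − 3.4290 = 1.524 mm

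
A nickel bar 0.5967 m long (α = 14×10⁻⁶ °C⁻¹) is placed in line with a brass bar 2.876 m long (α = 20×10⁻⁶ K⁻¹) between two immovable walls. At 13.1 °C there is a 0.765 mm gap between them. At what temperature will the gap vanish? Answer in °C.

Gap closes when ΔL₁ + ΔL₂ = 0.765 mm = 7.65×10⁻⁴ m
(α₁L₁ + α₂L₂)ΔT = g
α₁L₁ + α₂L₂ = 14×10⁻⁶×0.5967 + 20×10⁻⁶×2.876 = 6.58738×10⁻⁵ m/K
ΔT = 7.65×10⁻⁴ / 6.58738×10⁻⁵ = 11.613 K
T = 13.1 + 11.613 = 24.713 °C

T = 24.7 °C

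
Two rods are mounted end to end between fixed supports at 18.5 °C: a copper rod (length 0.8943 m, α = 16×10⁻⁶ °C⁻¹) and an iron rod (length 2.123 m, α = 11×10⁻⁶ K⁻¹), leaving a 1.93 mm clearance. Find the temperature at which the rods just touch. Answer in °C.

α₁L₁ = 1.43088×10⁻⁵ m/K, α₂L₂ = 2.3353×10⁻⁵ m/K → total 3.76618×10⁻⁵ m/K
ΔT = g/(α₁L₁+α₂L₂) = 1.93×10⁻³ / 3.76618×10⁻⁵ = 51.246 K
T = 18.5 + 51.246 = 69.746 °C

T = 69.7 °C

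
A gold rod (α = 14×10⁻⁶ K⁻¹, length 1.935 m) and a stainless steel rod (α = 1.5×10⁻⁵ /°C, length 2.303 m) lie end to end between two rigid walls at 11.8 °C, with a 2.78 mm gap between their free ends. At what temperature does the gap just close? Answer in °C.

T = 56.9 °C

Gap closes when ΔL₁ + ΔL₂ = 2.78 mm = 2.78×10⁻³ m
(α₁L₁ + α₂L₂)ΔT = g
α₁L₁ + α₂L₂ = 14×10⁻⁶×1.935 + 1.5×10⁻⁵×2.303 = 6.1635×10⁻⁵ m/K
ΔT = 2.78×10⁻³ / 6.1635×10⁻⁵ = 45.104 K
T = 11.8 + 45.104 = 56.904 °C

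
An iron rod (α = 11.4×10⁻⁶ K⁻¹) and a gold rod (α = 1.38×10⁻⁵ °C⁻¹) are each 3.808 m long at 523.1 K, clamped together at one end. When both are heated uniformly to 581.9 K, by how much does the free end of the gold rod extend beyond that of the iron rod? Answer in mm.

ΔT = 58.8 K
iron: ΔL = 11.4×10⁻⁶ × 3.808 m × 58.8 = 2.5526×10⁻³ m = 2.5526 mm
gold: ΔL = 1.38×10⁻⁵ × 3.808 m × 58.8 = 3.0900×10⁻³ m = 3.0900 mm
difference = 3.0900 − 2.5526 = 0.5374 mm

0.537 mm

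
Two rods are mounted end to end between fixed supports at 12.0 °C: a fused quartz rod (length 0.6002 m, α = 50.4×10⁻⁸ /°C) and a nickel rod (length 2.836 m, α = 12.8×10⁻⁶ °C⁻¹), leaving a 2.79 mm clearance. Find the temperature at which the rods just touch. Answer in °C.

T = 88.2 °C

Gap closes when ΔL₁ + ΔL₂ = 2.79 mm = 2.79×10⁻³ m
(α₁L₁ + α₂L₂)ΔT = g
α₁L₁ + α₂L₂ = 50.4×10⁻⁸×0.6002 + 12.8×10⁻⁶×2.836 = 3.66033008×10⁻⁵ m/K
ΔT = 2.79×10⁻³ / 3.66033008×10⁻⁵ = 76.223 K
T = 12.0 + 76.223 = 88.223 °C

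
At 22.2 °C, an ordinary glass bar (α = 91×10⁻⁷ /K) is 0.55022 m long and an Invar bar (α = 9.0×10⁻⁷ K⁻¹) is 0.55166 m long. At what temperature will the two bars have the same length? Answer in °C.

L₁(1 + α₁ΔT) = L₂(1 + α₂ΔT) ⇒ ΔT = (L₂ − L₁)/(α₁L₁ − α₂L₂)
L₂ − L₁ = 0.55166 − 0.55022 = 1.44×10⁻³ m
α₁L₁ − α₂L₂ = 91×10⁻⁷×0.55022 − 9.0×10⁻⁷×0.55166 = 4.510508×10⁻⁶ m/K
ΔT = 1.44×10⁻³ / 4.510508×10⁻⁶ = 319.255 K
T = 22.2 + 319.255 = 341.455 °C

T = 341.5 °C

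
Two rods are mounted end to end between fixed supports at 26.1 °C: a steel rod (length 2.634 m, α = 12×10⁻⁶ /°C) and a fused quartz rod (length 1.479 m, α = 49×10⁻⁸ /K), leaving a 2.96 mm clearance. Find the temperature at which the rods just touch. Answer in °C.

T = 118 °C

α₁L₁ = 3.1608×10⁻⁵ m/K, α₂L₂ = 7.2471×10⁻⁷ m/K → total 3.233271×10⁻⁵ m/K
ΔT = g/(α₁L₁+α₂L₂) = 2.96×10⁻³ / 3.233271×10⁻⁵ = 91.55 K
T = 26.1 + 91.55 = 117.65 °C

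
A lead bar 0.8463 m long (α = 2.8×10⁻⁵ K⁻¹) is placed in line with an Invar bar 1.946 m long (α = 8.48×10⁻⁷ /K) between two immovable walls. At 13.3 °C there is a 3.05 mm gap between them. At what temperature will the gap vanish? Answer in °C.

Gap closes when ΔL₁ + ΔL₂ = 3.05 mm = 3.05×10⁻³ m
(α₁L₁ + α₂L₂)ΔT = g
α₁L₁ + α₂L₂ = 2.8×10⁻⁵×0.8463 + 8.48×10⁻⁷×1.946 = 2.5346608×10⁻⁵ m/K
ΔT = 3.05×10⁻³ / 2.5346608×10⁻⁵ = 120.33 K
T = 13.3 + 120.33 = 133.63 °C

T = 134 °C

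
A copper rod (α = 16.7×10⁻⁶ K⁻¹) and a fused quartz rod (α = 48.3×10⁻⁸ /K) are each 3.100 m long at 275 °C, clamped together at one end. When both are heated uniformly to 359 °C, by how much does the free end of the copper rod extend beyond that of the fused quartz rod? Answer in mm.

4.22 mm

ΔT = 84 K
copper: ΔL = 16.7×10⁻⁶ × 3.100 m × 84 = 4.3487×10⁻³ m = 4.3487 mm
fused quartz: ΔL = 48.3×10⁻⁸ × 3.100 m × 84 = 1.2577×10⁻⁴ m = 0.12577 mm
difference = 4.3487 − 0.12577 = 4.22293 mm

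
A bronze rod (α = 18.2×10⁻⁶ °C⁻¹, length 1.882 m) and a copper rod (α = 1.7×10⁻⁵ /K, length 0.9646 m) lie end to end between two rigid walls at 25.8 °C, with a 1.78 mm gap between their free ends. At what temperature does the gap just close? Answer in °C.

α₁L₁ = 3.42524×10⁻⁵ m/K, α₂L₂ = 1.63982×10⁻⁵ m/K → total 5.06506×10⁻⁵ m/K
ΔT = g/(α₁L₁+α₂L₂) = 1.78×10⁻³ / 5.06506×10⁻⁵ = 35.143 K
T = 25.8 + 35.143 = 60.943 °C

T = 60.9 °C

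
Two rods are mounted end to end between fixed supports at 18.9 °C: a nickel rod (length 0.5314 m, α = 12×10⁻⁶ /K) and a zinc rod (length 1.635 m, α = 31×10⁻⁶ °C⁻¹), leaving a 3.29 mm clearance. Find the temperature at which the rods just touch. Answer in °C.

T = 76.6 °C

α₁L₁ = 6.3768×10⁻⁶ m/K, α₂L₂ = 5.0685×10⁻⁵ m/K → total 5.70618×10⁻⁵ m/K
ΔT = g/(α₁L₁+α₂L₂) = 3.29×10⁻³ / 5.70618×10⁻⁵ = 57.657 K
T = 18.9 + 57.657 = 76.557 °C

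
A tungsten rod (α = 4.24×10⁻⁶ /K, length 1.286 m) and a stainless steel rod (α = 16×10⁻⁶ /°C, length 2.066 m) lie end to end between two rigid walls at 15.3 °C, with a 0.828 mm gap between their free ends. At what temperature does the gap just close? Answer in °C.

α₁L₁ = 5.45264×10⁻⁶ m/K, α₂L₂ = 3.3056×10⁻⁵ m/K → total 3.850864×10⁻⁵ m/K
ΔT = g/(α₁L₁+α₂L₂) = 8.28×10⁻⁴ / 3.850864×10⁻⁵ = 21.502 K
T = 15.3 + 21.502 = 36.802 °C

T = 36.8 °C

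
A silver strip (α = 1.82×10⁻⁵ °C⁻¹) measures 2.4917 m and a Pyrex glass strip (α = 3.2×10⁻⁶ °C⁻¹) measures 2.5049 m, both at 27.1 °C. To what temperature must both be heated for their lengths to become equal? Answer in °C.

T = 380.7 °C

L₁(1 + α₁ΔT) = L₂(1 + α₂ΔT) ⇒ ΔT = (L₂ − L₁)/(α₁L₁ − α₂L₂)
L₂ − L₁ = 2.5049 − 2.4917 = 1.32×10⁻² m
α₁L₁ − α₂L₂ = 1.82×10⁻⁵×2.4917 − 3.2×10⁻⁶×2.5049 = 3.733326×10⁻⁵ m/K
ΔT = 1.32×10⁻² / 3.733326×10⁻⁵ = 353.572 K
T = 27.1 + 353.572 = 380.672 °C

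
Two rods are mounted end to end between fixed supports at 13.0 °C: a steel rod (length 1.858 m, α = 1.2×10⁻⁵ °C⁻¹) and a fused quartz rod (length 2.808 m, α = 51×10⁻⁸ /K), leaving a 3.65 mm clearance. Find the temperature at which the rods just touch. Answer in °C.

Gap closes when ΔL₁ + ΔL₂ = 3.65 mm = 3.65×10⁻³ m
(α₁L₁ + α₂L₂)ΔT = g
α₁L₁ + α₂L₂ = 1.2×10⁻⁵×1.858 + 51×10⁻⁸×2.808 = 2.372808×10⁻⁵ m/K
ΔT = 3.65×10⁻³ / 2.372808×10⁻⁵ = 153.83 K
T = 13.0 + 153.83 = 166.83 °C

T = 167 °C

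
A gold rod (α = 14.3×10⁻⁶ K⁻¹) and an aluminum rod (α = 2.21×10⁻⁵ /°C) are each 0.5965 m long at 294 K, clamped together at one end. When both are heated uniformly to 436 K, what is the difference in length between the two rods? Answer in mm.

ΔT = 142 K
gold: ΔL = 14.3×10⁻⁶ × 0.5965 m × 142 = 1.2113×10⁻³ m = 1.2113 mm
aluminum: ΔL = 2.21×10⁻⁵ × 0.5965 m × 142 = 1.8719×10⁻³ m = 1.8719 mm
difference = 1.8719 − 1.2113 = 0.6606 mm

0.661 mm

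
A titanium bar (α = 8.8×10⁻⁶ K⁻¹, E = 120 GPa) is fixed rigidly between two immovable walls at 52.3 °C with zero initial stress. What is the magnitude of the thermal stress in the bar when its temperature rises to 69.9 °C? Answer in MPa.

σ = 18.6 MPa

Fully constrained: the free strain ε = αΔT is blocked, so σ = Eε = EαΔT.
|ΔT| = 17.6 K
σ = 120×10⁹ × 8.8×10⁻⁶ × 17.6 = 1.86×10⁷ Pa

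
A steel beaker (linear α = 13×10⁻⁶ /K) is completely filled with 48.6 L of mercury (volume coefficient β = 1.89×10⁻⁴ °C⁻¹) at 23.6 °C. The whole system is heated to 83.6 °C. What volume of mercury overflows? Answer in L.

The beaker also expands: β_container ≈ 3α = 3.9×10⁻⁵ /K
Net overflow = V₀(β_liq − 3α_cont)ΔT
β − 3α = 1.89×10⁻⁴ − 3.9×10⁻⁵ = 1.50×10⁻⁴ /K; ΔT = 60.0 K
ΔV = 48.6 × 1.50×10⁻⁴ × 60.0 = 0.437 L

0.437 L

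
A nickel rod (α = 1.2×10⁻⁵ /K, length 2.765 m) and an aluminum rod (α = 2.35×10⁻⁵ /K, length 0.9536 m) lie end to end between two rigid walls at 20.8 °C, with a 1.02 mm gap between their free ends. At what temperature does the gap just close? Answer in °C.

Gap closes when ΔL₁ + ΔL₂ = 1.02 mm = 1.02×10⁻³ m
(α₁L₁ + α₂L₂)ΔT = g
α₁L₁ + α₂L₂ = 1.2×10⁻⁵×2.765 + 2.35×10⁻⁵×0.9536 = 5.55896×10⁻⁵ m/K
ΔT = 1.02×10⁻³ / 5.55896×10⁻⁵ = 18.349 K
T = 20.8 + 18.349 = 39.149 °C

T = 39.1 °C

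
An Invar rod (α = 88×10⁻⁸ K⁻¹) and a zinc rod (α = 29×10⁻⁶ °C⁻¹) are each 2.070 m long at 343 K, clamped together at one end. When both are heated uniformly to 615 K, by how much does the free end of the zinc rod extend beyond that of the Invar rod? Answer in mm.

ΔT = 272 K
Invar: ΔL = 88×10⁻⁸ × 2.070 m × 272 = 4.9548×10⁻⁴ m = 0.49548 mm
zinc: ΔL = 29×10⁻⁶ × 2.070 m × 272 = 1.6328×10⁻² m = 16.328 mm
difference = 16.328 − 0.49548 = 15.83252 mm

15.8 mm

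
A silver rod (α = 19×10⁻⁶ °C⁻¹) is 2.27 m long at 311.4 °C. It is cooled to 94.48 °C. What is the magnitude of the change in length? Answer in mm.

|ΔT| = |94.48 − 311.4| = 216.92 K
ΔL = αL₀ΔT = (19×10⁻⁶)(2.27)(216.92) = 9.36×10⁻³ m

ΔL = 9.36 mm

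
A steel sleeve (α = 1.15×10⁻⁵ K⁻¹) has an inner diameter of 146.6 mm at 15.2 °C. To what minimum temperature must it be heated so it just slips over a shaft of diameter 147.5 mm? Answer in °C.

T = 549 °C

Required Δd = 147.5 − 146.6 = 0.9 mm
Δd = αd₀ΔT ⇒ ΔT = Δd/(αd₀) = 0.9 / (1.15×10⁻⁵ × 146.6) = 533.84 K
T_min = 15.2 + 533.84 = 549.04 °C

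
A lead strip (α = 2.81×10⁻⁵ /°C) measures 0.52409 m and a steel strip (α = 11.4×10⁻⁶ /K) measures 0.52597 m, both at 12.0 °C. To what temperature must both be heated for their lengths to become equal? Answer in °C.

Equal length when α₁L₁ΔT − α₂L₂ΔT = L₂ − L₁ = 1.88×10⁻³ m
α₁L₁ = 1.4726929×10⁻⁵, α₂L₂ = 5.996058×10⁻⁶ → Δ(αL) = 8.730871×10⁻⁶ m/K
ΔT = 1.88×10⁻³ / 8.730871×10⁻⁶ = 215.328 K, so T = 12.0 + 215.328 = 227.328 °C

T = 227.3 °C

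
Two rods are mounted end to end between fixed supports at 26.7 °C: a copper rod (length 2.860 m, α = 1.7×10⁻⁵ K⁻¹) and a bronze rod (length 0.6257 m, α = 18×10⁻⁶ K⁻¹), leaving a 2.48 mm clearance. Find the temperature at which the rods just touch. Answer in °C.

Gap closes when ΔL₁ + ΔL₂ = 2.48 mm = 2.48×10⁻³ m
(α₁L₁ + α₂L₂)ΔT = g
α₁L₁ + α₂L₂ = 1.7×10⁻⁵×2.860 + 18×10⁻⁶×0.6257 = 5.98826×10⁻⁵ m/K
ΔT = 2.48×10⁻³ / 5.98826×10⁻⁵ = 41.414 K
T = 26.7 + 41.414 = 68.114 °C

T = 68.1 °C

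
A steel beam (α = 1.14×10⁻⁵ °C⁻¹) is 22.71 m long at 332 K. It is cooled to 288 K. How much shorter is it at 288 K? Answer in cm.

|ΔT| = |288 − 332| = 44 K
ΔL = αL₀ΔT = (1.14×10⁻⁵)(22.71)(44) = 1.14×10⁻² m

ΔL = 1.14 cm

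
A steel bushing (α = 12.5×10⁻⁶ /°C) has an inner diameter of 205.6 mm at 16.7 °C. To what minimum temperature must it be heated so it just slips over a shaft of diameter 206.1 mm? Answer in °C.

Required Δd = 206.1 − 205.6 = 0.5 mm
Δd = αd₀ΔT ⇒ ΔT = Δd/(αd₀) = 0.5 / (12.5×10⁻⁶ × 205.6) = 194.55 K
T_min = 16.7 + 194.55 = 211.25 °C

T = 211 °C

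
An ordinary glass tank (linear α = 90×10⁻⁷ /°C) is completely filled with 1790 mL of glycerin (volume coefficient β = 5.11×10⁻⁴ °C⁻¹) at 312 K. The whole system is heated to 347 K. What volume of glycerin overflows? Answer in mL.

The tank also expands: β_container ≈ 3α = 2.7×10⁻⁵ /K
Net overflow = V₀(β_liq − 3α_cont)ΔT
β − 3α = 5.11×10⁻⁴ − 2.7×10⁻⁵ = 4.84×10⁻⁴ /K; ΔT = 35 K
ΔV = 1790 × 4.84×10⁻⁴ × 35 = 30.3 mL

30.3 mL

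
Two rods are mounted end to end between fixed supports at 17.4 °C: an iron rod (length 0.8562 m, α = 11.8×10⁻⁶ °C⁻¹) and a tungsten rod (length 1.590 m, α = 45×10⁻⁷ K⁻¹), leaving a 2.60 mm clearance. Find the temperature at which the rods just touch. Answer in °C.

T = 168 °C

α₁L₁ = 1.010316×10⁻⁵ m/K, α₂L₂ = 7.155×10⁻⁶ m/K → total 1.725816×10⁻⁵ m/K
ΔT = g/(α₁L₁+α₂L₂) = 2.60×10⁻³ / 1.725816×10⁻⁵ = 150.65 K
T = 17.4 + 150.65 = 168.05 °C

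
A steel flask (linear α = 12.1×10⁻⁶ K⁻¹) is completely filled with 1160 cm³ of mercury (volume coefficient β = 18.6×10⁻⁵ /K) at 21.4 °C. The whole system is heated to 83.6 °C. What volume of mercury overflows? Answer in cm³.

10.8 cm³

The flask also expands: β_container ≈ 3α = 3.63×10⁻⁵ /K
Net overflow = V₀(β_liq − 3α_cont)ΔT
β − 3α = 1.86×10⁻⁴ − 3.63×10⁻⁵ = 1.497×10⁻⁴ /K; ΔT = 62.2 K
ΔV = 1160 × 1.497×10⁻⁴ × 62.2 = 10.8 cm³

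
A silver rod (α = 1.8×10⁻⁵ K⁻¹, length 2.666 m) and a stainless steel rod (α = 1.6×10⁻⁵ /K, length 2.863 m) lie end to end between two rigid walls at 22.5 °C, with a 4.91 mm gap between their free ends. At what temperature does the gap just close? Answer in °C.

T = 74.8 °C

Gap closes when ΔL₁ + ΔL₂ = 4.91 mm = 4.91×10⁻³ m
(α₁L₁ + α₂L₂)ΔT = g
α₁L₁ + α₂L₂ = 1.8×10⁻⁵×2.666 + 1.6×10⁻⁵×2.863 = 9.3796×10⁻⁵ m/K
ΔT = 4.91×10⁻³ / 9.3796×10⁻⁵ = 52.348 K
T = 22.5 + 52.348 = 74.848 °C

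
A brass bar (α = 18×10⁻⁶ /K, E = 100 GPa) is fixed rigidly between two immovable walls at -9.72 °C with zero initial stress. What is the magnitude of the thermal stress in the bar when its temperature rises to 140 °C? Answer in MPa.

σ = 269 MPa

Fully constrained: the free strain ε = αΔT is blocked, so σ = Eε = EαΔT.
|ΔT| = 149.72 K
σ = 100×10⁹ × 18×10⁻⁶ × 149.72 = 2.69×10⁸ Pa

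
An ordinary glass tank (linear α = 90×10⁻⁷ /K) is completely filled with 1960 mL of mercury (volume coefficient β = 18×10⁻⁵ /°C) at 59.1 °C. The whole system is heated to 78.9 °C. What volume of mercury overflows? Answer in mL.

5.94 mL

The tank also expands: β_container ≈ 3α = 2.7×10⁻⁵ /K
Net overflow = V₀(β_liq − 3α_cont)ΔT
β − 3α = 1.80×10⁻⁴ − 2.7×10⁻⁵ = 1.53×10⁻⁴ /K; ΔT = 19.8 K
ΔV = 1960 × 1.53×10⁻⁴ × 19.8 = 5.94 mL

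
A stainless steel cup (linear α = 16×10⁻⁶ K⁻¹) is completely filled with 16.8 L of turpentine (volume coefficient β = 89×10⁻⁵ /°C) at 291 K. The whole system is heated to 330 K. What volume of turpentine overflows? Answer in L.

0.552 L

The cup also expands: β_container ≈ 3α = 4.8×10⁻⁵ /K
Net overflow = V₀(β_liq − 3α_cont)ΔT
β − 3α = 8.90×10⁻⁴ − 4.8×10⁻⁵ = 8.42×10⁻⁴ /K; ΔT = 39 K
ΔV = 16.8 × 8.42×10⁻⁴ × 39 = 0.552 L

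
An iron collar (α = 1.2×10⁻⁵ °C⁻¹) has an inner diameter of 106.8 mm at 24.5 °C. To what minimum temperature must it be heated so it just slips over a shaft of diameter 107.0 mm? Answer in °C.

Required Δd = 107.0 − 106.8 = 0.2 mm
Δd = αd₀ΔT ⇒ ΔT = Δd/(αd₀) = 0.2 / (1.2×10⁻⁵ × 106.8) = 156.05 K
T_min = 24.5 + 156.05 = 180.55 °C

T = 181 °C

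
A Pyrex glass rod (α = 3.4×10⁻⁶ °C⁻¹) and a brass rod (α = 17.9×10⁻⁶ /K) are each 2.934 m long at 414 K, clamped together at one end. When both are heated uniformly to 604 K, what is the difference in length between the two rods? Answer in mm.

8.08 mm

ΔT = 190 K
Pyrex glass: ΔL = 3.4×10⁻⁶ × 2.934 m × 190 = 1.8954×10⁻³ m = 1.8954 mm
brass: ΔL = 17.9×10⁻⁶ × 2.934 m × 190 = 9.9785×10⁻³ m = 9.9785 mm
difference = 9.9785 − 1.8954 = 8.0831 mm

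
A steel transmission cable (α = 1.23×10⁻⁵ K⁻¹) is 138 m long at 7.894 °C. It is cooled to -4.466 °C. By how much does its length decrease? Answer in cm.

ΔL = 2.10 cm

|ΔT| = |-4.466 − 7.894| = 12.360 K
ΔL = αL₀ΔT = (1.23×10⁻⁵)(138)(12.360) = 2.10×10⁻² m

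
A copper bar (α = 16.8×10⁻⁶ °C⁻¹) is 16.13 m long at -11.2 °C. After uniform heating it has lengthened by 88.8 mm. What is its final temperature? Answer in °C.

ΔL = αL₀ΔT ⇒ ΔT = ΔL / (αL₀)
ΔT = 88.8×10⁻³ m / (16.8×10⁻⁶ × 16.13 m) = 327.69 K
T = -11.2 + 327.69 = 316.49 °C

T = 316 °C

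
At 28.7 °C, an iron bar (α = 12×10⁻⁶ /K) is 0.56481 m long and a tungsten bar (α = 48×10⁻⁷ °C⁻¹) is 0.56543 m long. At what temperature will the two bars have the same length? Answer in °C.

Equal length when α₁L₁ΔT − α₂L₂ΔT = L₂ − L₁ = 6.20×10⁻⁴ m
α₁L₁ = 6.77772×10⁻⁶, α₂L₂ = 2.714064×10⁻⁶ → Δ(αL) = 4.063656×10⁻⁶ m/K
ΔT = 6.20×10⁻⁴ / 4.063656×10⁻⁶ = 152.572 K, so T = 28.7 + 152.572 = 181.272 °C

T = 181.3 °C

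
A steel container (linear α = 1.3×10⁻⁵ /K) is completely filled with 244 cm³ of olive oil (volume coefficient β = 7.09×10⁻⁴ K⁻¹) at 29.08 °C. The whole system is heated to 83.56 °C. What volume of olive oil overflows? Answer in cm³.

The container also expands: β_container ≈ 3α = 3.9×10⁻⁵ /K
Net overflow = V₀(β_liq − 3α_cont)ΔT
β − 3α = 7.09×10⁻⁴ − 3.9×10⁻⁵ = 6.70×10⁻⁴ /K; ΔT = 54.48 K
ΔV = 244 × 6.70×10⁻⁴ × 54.48 = 8.91 cm³

8.91 cm³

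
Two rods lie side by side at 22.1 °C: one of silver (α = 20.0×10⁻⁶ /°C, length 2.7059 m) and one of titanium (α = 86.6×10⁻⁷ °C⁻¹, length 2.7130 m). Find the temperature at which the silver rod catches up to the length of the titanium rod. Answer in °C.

Equal length when α₁L₁ΔT − α₂L₂ΔT = L₂ − L₁ = 7.10×10⁻³ m
α₁L₁ = 5.4118×10⁻⁵, α₂L₂ = 2.349458×10⁻⁵ → Δ(αL) = 3.062342×10⁻⁵ m/K
ΔT = 7.10×10⁻³ / 3.062342×10⁻⁵ = 231.849 K, so T = 22.1 + 231.849 = 253.949 °C

T = 253.9 °C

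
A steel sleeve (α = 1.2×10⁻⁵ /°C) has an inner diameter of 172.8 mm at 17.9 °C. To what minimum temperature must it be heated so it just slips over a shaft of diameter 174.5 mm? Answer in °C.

Required Δd = 174.5 − 172.8 = 1.7 mm
Δd = αd₀ΔT ⇒ ΔT = Δd/(αd₀) = 1.7 / (1.2×10⁻⁵ × 172.8) = 819.83 K
T_min = 17.9 + 819.83 = 837.73 °C

T = 838 °C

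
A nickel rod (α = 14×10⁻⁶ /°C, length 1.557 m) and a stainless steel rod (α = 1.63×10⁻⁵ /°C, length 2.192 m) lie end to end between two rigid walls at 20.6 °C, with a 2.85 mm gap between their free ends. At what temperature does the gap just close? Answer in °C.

T = 70.1 °C

Gap closes when ΔL₁ + ΔL₂ = 2.85 mm = 2.85×10⁻³ m
(α₁L₁ + α₂L₂)ΔT = g
α₁L₁ + α₂L₂ = 14×10⁻⁶×1.557 + 1.63×10⁻⁵×2.192 = 5.75276×10⁻⁵ m/K
ΔT = 2.85×10⁻³ / 5.75276×10⁻⁵ = 49.541 K
T = 20.6 + 49.541 = 70.141 °C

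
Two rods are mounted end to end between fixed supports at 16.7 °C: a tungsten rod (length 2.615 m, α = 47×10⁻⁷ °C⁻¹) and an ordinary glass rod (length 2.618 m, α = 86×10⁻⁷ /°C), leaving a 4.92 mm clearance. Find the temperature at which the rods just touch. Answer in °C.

T = 158 °C

Gap closes when ΔL₁ + ΔL₂ = 4.92 mm = 4.92×10⁻³ m
(α₁L₁ + α₂L₂)ΔT = g
α₁L₁ + α₂L₂ = 47×10⁻⁷×2.615 + 86×10⁻⁷×2.618 = 3.48053×10⁻⁵ m/K
ΔT = 4.92×10⁻³ / 3.48053×10⁻⁵ = 141.36 K
T = 16.7 + 141.36 = 158.06 °C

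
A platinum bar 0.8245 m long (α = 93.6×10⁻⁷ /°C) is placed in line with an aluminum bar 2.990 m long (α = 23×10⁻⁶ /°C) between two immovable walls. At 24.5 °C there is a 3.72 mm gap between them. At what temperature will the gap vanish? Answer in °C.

Gap closes when ΔL₁ + ΔL₂ = 3.72 mm = 3.72×10⁻³ m
(α₁L₁ + α₂L₂)ΔT = g
α₁L₁ + α₂L₂ = 93.6×10⁻⁷×0.8245 + 23×10⁻⁶×2.990 = 7.648732×10⁻⁵ m/K
ΔT = 3.72×10⁻³ / 7.648732×10⁻⁵ = 48.636 K
T = 24.5 + 48.636 = 73.136 °C

T = 73.1 °C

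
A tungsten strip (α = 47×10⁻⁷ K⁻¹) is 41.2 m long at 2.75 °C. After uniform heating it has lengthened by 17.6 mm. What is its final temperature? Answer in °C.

ΔL = αL₀ΔT ⇒ ΔT = ΔL / (αL₀)
ΔT = 17.6×10⁻³ m / (47×10⁻⁷ × 41.2 m) = 90.890 K
T = 2.75 + 90.890 = 93.640 °C

T = 93.6 °C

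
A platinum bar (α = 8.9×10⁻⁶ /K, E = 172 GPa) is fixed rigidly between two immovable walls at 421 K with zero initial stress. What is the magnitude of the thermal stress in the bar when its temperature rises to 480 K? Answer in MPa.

σ = 90.3 MPa

Fully constrained: the free strain ε = αΔT is blocked, so σ = Eε = EαΔT.
|ΔT| = 59 K
σ = 172×10⁹ × 8.9×10⁻⁶ × 59 = 9.03×10⁷ Pa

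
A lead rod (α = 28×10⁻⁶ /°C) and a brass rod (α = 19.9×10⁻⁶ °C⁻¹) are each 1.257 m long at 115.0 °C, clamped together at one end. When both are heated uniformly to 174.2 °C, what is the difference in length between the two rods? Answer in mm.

ΔT = 59.2 K
lead: ΔL = 28×10⁻⁶ × 1.257 m × 59.2 = 2.0836×10⁻³ m = 2.0836 mm
brass: ΔL = 19.9×10⁻⁶ × 1.257 m × 59.2 = 1.4808×10⁻³ m = 1.4808 mm
difference = 2.0836 − 1.4808 = 0.6028 mm

0.603 mm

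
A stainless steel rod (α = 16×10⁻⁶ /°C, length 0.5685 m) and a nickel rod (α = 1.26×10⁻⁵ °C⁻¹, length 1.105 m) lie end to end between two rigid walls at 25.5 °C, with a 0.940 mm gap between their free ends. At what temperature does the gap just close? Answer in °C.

T = 66.3 °C

Gap closes when ΔL₁ + ΔL₂ = 0.940 mm = 9.40×10⁻⁴ m
(α₁L₁ + α₂L₂)ΔT = g
α₁L₁ + α₂L₂ = 16×10⁻⁶×0.5685 + 1.26×10⁻⁵×1.105 = 2.3019×10⁻⁵ m/K
ΔT = 9.40×10⁻⁴ / 2.3019×10⁻⁵ = 40.836 K
T = 25.5 + 40.836 = 66.336 °C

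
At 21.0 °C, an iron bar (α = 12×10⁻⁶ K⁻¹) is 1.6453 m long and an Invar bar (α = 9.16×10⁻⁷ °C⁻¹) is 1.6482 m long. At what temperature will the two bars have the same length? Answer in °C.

L₁(1 + α₁ΔT) = L₂(1 + α₂ΔT) ⇒ ΔT = (L₂ − L₁)/(α₁L₁ − α₂L₂)
L₂ − L₁ = 1.6482 − 1.6453 = 2.90×10⁻³ m
α₁L₁ − α₂L₂ = 12×10⁻⁶×1.6453 − 9.16×10⁻⁷×1.6482 = 1.82338488×10⁻⁵ m/K
ΔT = 2.90×10⁻³ / 1.82338488×10⁻⁵ = 159.045 K
T = 21.0 + 159.045 = 180.045 °C

T = 180.0 °C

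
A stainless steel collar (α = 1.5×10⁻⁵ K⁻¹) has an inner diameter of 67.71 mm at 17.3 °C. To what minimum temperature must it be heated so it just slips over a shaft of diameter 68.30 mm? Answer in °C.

Required Δd = 68.30 − 67.71 = 0.59 mm
Δd = αd₀ΔT ⇒ ΔT = Δd/(αd₀) = 0.59 / (1.5×10⁻⁵ × 67.71) = 580.91 K
T_min = 17.3 + 580.91 = 598.21 °C

T = 598 °C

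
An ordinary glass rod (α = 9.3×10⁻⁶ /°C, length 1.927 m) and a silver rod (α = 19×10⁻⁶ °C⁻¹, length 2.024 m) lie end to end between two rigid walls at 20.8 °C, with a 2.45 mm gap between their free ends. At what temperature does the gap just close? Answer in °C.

Gap closes when ΔL₁ + ΔL₂ = 2.45 mm = 2.45×10⁻³ m
(α₁L₁ + α₂L₂)ΔT = g
α₁L₁ + α₂L₂ = 9.3×10⁻⁶×1.927 + 19×10⁻⁶×2.024 = 5.63771×10⁻⁵ m/K
ΔT = 2.45×10⁻³ / 5.63771×10⁻⁵ = 43.457 K
T = 20.8 + 43.457 = 64.257 °C

T = 64.3 °C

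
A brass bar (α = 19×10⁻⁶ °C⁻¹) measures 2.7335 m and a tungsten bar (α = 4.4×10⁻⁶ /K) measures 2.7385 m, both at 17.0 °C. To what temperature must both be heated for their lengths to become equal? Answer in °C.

T = 142.4 °C

L₁(1 + α₁ΔT) = L₂(1 + α₂ΔT) ⇒ ΔT = (L₂ − L₁)/(α₁L₁ − α₂L₂)
L₂ − L₁ = 2.7385 − 2.7335 = 5.00×10⁻³ m
α₁L₁ − α₂L₂ = 19×10⁻⁶×2.7335 − 4.4×10⁻⁶×2.7385 = 3.98871×10⁻⁵ m/K
ΔT = 5.00×10⁻³ / 3.98871×10⁻⁵ = 125.354 K
T = 17.0 + 125.354 = 142.354 °C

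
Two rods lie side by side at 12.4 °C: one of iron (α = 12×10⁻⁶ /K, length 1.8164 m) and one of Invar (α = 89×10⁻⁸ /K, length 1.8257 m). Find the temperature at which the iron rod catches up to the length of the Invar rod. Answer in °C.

Equal length when α₁L₁ΔT − α₂L₂ΔT = L₂ − L₁ = 9.30×10⁻³ m
α₁L₁ = 2.17968×10⁻⁵, α₂L₂ = 1.624873×10⁻⁶ → Δ(αL) = 2.0171927×10⁻⁵ m/K
ΔT = 9.30×10⁻³ / 2.0171927×10⁻⁵ = 461.037 K, so T = 12.4 + 461.037 = 473.437 °C

T = 473.4 °C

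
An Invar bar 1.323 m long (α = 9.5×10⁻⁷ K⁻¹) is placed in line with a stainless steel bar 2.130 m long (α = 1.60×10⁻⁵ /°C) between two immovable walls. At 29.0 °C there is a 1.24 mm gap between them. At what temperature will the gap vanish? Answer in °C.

α₁L₁ = 1.25685×10⁻⁶ m/K, α₂L₂ = 3.408×10⁻⁵ m/K → total 3.533685×10⁻⁵ m/K
ΔT = g/(α₁L₁+α₂L₂) = 1.24×10⁻³ / 3.533685×10⁻⁵ = 35.091 K
T = 29.0 + 35.091 = 64.091 °C

T = 64.1 °C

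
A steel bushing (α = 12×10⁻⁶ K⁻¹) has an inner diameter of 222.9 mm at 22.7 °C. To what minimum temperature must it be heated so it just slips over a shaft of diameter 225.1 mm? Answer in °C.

T = 845 °C

Required Δd = 225.1 − 222.9 = 2.2 mm
Δd = αd₀ΔT ⇒ ΔT = Δd/(αd₀) = 2.2 / (12×10⁻⁶ × 222.9) = 822.49 K
T_min = 22.7 + 822.49 = 845.19 °C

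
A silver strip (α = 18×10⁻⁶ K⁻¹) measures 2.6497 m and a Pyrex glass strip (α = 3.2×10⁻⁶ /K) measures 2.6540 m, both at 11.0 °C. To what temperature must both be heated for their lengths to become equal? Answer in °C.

T = 120.7 °C

Equal length when α₁L₁ΔT − α₂L₂ΔT = L₂ − L₁ = 4.30×10⁻³ m
α₁L₁ = 4.76946×10⁻⁵, α₂L₂ = 8.4928×10⁻⁶ → Δ(αL) = 3.92018×10⁻⁵ m/K
ΔT = 4.30×10⁻³ / 3.92018×10⁻⁵ = 109.689 K, so T = 11.0 + 109.689 = 120.689 °C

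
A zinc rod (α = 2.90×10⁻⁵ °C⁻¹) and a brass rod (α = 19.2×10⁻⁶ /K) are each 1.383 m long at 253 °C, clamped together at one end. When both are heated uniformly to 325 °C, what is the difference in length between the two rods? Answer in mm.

0.976 mm

ΔT = 72 K
zinc: ΔL = 2.90×10⁻⁵ × 1.383 m × 72 = 2.8877×10⁻³ m = 2.8877 mm
brass: ΔL = 19.2×10⁻⁶ × 1.383 m × 72 = 1.9119×10⁻³ m = 1.9119 mm
difference = 2.8877 − 1.9119 = 0.9758 mm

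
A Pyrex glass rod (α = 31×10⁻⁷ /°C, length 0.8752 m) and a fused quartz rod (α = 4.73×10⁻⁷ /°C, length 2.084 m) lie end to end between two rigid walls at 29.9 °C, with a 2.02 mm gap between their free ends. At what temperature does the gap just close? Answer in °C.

Gap closes when ΔL₁ + ΔL₂ = 2.02 mm = 2.02×10⁻³ m
(α₁L₁ + α₂L₂)ΔT = g
α₁L₁ + α₂L₂ = 31×10⁻⁷×0.8752 + 4.73×10⁻⁷×2.084 = 3.698852×10⁻⁶ m/K
ΔT = 2.02×10⁻³ / 3.698852×10⁻⁶ = 546.12 K
T = 29.9 + 546.12 = 576.02 °C

T = 576 °C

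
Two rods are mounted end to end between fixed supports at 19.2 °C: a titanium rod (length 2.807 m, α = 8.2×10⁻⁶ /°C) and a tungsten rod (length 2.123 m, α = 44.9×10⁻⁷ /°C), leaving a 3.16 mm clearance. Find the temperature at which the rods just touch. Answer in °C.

Gap closes when ΔL₁ + ΔL₂ = 3.16 mm = 3.16×10⁻³ m
(α₁L₁ + α₂L₂)ΔT = g
α₁L₁ + α₂L₂ = 8.2×10⁻⁶×2.807 + 44.9×10⁻⁷×2.123 = 3.254967×10⁻⁵ m/K
ΔT = 3.16×10⁻³ / 3.254967×10⁻⁵ = 97.08 K
T = 19.2 + 97.08 = 116.28 °C

T = 116 °C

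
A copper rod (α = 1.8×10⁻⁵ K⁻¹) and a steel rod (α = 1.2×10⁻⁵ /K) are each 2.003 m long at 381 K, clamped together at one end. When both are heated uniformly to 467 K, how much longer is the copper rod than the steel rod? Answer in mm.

ΔT = 86 K
copper: ΔL = 1.8×10⁻⁵ × 2.003 m × 86 = 3.1006×10⁻³ m = 3.1006 mm
steel: ΔL = 1.2×10⁻⁵ × 2.003 m × 86 = 2.0671×10⁻³ m = 2.0671 mm
difference = 3.1006 − 2.0671 = 1.0335 mm

1.03 mm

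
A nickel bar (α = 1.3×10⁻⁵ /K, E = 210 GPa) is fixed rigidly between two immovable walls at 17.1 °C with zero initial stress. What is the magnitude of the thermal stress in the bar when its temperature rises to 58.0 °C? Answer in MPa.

Fully constrained: the free strain ε = αΔT is blocked, so σ = Eε = EαΔT.
|ΔT| = 40.9 K
σ = 210×10⁹ × 1.3×10⁻⁵ × 40.9 = 1.12×10⁸ Pa

σ = 112 MPa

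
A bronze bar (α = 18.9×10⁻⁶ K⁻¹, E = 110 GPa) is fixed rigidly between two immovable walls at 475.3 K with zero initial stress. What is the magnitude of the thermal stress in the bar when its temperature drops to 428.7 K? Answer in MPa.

σ = 96.9 MPa

Fully constrained: the free strain ε = αΔT is blocked, so σ = Eε = EαΔT.
|ΔT| = 46.6 K
σ = 110×10⁹ × 18.9×10⁻⁶ × 46.6 = 9.69×10⁷ Pa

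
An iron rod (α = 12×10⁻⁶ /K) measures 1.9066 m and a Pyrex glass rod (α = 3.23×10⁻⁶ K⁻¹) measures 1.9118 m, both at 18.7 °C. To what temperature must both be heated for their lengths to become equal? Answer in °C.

L₁(1 + α₁ΔT) = L₂(1 + α₂ΔT) ⇒ ΔT = (L₂ − L₁)/(α₁L₁ − α₂L₂)
L₂ − L₁ = 1.9118 − 1.9066 = 5.20×10⁻³ m
α₁L₁ − α₂L₂ = 12×10⁻⁶×1.9066 − 3.23×10⁻⁶×1.9118 = 1.6704086×10⁻⁵ m/K
ΔT = 5.20×10⁻³ / 1.6704086×10⁻⁵ = 311.301 K
T = 18.7 + 311.301 = 330.001 °C

T = 330.0 °C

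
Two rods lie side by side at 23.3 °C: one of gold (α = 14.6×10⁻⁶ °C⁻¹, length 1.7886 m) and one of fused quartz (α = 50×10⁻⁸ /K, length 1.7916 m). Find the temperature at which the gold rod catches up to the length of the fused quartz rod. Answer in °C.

T = 142.3 °C

Equal length when α₁L₁ΔT − α₂L₂ΔT = L₂ − L₁ = 3.00×10⁻³ m
α₁L₁ = 2.611356×10⁻⁵, α₂L₂ = 8.958×10⁻⁷ → Δ(αL) = 2.521776×10⁻⁵ m/K
ΔT = 3.00×10⁻³ / 2.521776×10⁻⁵ = 118.964 K, so T = 23.3 + 118.964 = 142.264 °C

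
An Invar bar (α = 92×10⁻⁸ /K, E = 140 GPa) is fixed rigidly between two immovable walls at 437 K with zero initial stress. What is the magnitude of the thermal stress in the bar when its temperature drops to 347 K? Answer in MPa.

Fully constrained: the free strain ε = αΔT is blocked, so σ = Eε = EαΔT.
|ΔT| = 90 K
σ = 140×10⁹ × 92×10⁻⁸ × 90 = 1.16×10⁷ Pa

σ = 11.6 MPa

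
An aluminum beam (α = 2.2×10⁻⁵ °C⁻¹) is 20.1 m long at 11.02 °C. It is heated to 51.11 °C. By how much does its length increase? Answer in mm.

ΔL = 17.7 mm

|ΔT| = |51.11 − 11.02| = 40.09 K
ΔL = αL₀ΔT = (2.2×10⁻⁵)(20.1)(40.09) = 1.77×10⁻² m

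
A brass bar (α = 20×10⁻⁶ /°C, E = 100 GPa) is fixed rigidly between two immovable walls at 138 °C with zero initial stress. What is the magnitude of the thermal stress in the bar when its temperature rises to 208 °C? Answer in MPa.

Fully constrained: the free strain ε = αΔT is blocked, so σ = Eε = EαΔT.
|ΔT| = 70 K
σ = 100×10⁹ × 20×10⁻⁶ × 70 = 1.40×10⁸ Pa

σ = 140 MPa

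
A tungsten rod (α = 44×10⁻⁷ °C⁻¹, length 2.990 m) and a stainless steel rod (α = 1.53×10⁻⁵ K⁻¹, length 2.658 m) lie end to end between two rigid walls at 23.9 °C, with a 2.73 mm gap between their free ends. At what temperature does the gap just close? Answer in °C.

T = 74.6 °C

Gap closes when ΔL₁ + ΔL₂ = 2.73 mm = 2.73×10⁻³ m
(α₁L₁ + α₂L₂)ΔT = g
α₁L₁ + α₂L₂ = 44×10⁻⁷×2.990 + 1.53×10⁻⁵×2.658 = 5.38234×10⁻⁵ m/K
ΔT = 2.73×10⁻³ / 5.38234×10⁻⁵ = 50.721 K
T = 23.9 + 50.721 = 74.621 °C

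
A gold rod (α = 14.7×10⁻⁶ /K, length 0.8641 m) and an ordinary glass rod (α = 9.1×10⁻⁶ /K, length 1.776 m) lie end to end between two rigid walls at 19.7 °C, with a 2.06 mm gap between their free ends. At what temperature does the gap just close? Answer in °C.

T = 91.1 °C

Gap closes when ΔL₁ + ΔL₂ = 2.06 mm = 2.06×10⁻³ m
(α₁L₁ + α₂L₂)ΔT = g
α₁L₁ + α₂L₂ = 14.7×10⁻⁶×0.8641 + 9.1×10⁻⁶×1.776 = 2.886387×10⁻⁵ m/K
ΔT = 2.06×10⁻³ / 2.886387×10⁻⁵ = 71.370 K
T = 19.7 + 71.370 = 91.070 °C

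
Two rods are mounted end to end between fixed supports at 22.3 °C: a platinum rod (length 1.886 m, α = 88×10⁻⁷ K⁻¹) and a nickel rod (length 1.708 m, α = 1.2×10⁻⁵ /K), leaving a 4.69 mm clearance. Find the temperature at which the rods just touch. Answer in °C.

Gap closes when ΔL₁ + ΔL₂ = 4.69 mm = 4.69×10⁻³ m
(α₁L₁ + α₂L₂)ΔT = g
α₁L₁ + α₂L₂ = 88×10⁻⁷×1.886 + 1.2×10⁻⁵×1.708 = 3.70928×10⁻⁵ m/K
ΔT = 4.69×10⁻³ / 3.70928×10⁻⁵ = 126.44 K
T = 22.3 + 126.44 = 148.74 °C

T = 149 °C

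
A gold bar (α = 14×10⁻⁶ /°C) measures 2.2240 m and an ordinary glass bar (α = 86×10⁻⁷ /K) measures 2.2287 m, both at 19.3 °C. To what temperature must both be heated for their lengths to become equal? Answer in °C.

T = 412.0 °C

L₁(1 + α₁ΔT) = L₂(1 + α₂ΔT) ⇒ ΔT = (L₂ − L₁)/(α₁L₁ − α₂L₂)
L₂ − L₁ = 2.2287 − 2.2240 = 4.70×10⁻³ m
α₁L₁ − α₂L₂ = 14×10⁻⁶×2.2240 − 86×10⁻⁷×2.2287 = 1.196918×10⁻⁵ m/K
ΔT = 4.70×10⁻³ / 1.196918×10⁻⁵ = 392.675 K
T = 19.3 + 392.675 = 411.975 °C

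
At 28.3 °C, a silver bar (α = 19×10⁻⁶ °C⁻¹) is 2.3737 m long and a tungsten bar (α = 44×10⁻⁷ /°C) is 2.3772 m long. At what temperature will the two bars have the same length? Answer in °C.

L₁(1 + α₁ΔT) = L₂(1 + α₂ΔT) ⇒ ΔT = (L₂ − L₁)/(α₁L₁ − α₂L₂)
L₂ − L₁ = 2.3772 − 2.3737 = 3.50×10⁻³ m
α₁L₁ − α₂L₂ = 19×10⁻⁶×2.3737 − 44×10⁻⁷×2.3772 = 3.464062×10⁻⁵ m/K
ΔT = 3.50×10⁻³ / 3.464062×10⁻⁵ = 101.037 K
T = 28.3 + 101.037 = 129.337 °C

T = 129.3 °C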